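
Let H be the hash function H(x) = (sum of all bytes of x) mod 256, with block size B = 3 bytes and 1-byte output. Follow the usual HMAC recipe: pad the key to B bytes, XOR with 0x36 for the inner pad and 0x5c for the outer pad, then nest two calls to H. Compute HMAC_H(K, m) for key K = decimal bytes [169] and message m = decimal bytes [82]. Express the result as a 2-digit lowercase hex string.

0a

Key decimal bytes [169] = a9 is 1 byte ≤ B = 3; zero-pad to 3 bytes: K' = a9 00 00.
K' ⊕ ipad = 9f 36 36.  K' ⊕ opad = f5 5c 5c.
Inner input = (K'⊕ipad) ∥ m = 9f 36 36 ∥ 52.
Inner hash: sum = 159+54+54+82 = 349; mod 256 = 93 → 5d.
Outer input = (K'⊕opad) ∥ inner = f5 5c 5c ∥ 5d.
Outer hash (tag): sum = 245+92+92+93 = 522; mod 256 = 10 → 0a.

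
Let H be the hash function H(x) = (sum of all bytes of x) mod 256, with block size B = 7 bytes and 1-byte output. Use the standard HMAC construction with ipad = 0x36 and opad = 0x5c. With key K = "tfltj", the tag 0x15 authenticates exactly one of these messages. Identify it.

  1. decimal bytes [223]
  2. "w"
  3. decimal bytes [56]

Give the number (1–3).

2

Key "tfltj" = 74 66 6c 74 6a is 5 bytes ≤ B = 7; zero-pad to 7 bytes: K' = 74 66 6c 74 6a 00 00.
K' ⊕ ipad = 42 50 5a 42 5c 36 36; K' ⊕ opad = 28 3a 30 28 36 5c 5c.
m1: inner = H(42 50 5a 42 5c 36 36 df) = d5; tag = H(28 3a 30 28 36 5c 5c d5) = 7d
m2: inner = H(42 50 5a 42 5c 36 36 77) = 6d; tag = H(28 3a 30 28 36 5c 5c 6d) = 15 ← matches
m3: inner = H(42 50 5a 42 5c 36 36 38) = 2e; tag = H(28 3a 30 28 36 5c 5c 2e) = d6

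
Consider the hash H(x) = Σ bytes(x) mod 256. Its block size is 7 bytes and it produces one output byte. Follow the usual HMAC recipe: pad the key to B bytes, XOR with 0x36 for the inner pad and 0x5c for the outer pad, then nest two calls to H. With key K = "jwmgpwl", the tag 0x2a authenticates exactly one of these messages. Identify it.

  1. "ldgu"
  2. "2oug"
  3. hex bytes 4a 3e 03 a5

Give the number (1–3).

1

Key "jwmgpwl" = 6a 77 6d 67 70 77 6c is exactly B = 7 bytes: K' = 6a 77 6d 67 70 77 6c.
K' ⊕ ipad = 5c 41 5b 51 46 41 5a; K' ⊕ opad = 36 2b 31 3b 2c 2b 30.
m1: inner = H(5c 41 5b 51 46 41 5a 6c 64 67 75) = d6; tag = H(36 2b 31 3b 2c 2b 30 d6) = 2a ← matches
m2: inner = H(5c 41 5b 51 46 41 5a 32 6f 75 67) = a7; tag = H(36 2b 31 3b 2c 2b 30 a7) = fb
m3: inner = H(5c 41 5b 51 46 41 5a 4a 3e 03 a5) = 5a; tag = H(36 2b 31 3b 2c 2b 30 5a) = ae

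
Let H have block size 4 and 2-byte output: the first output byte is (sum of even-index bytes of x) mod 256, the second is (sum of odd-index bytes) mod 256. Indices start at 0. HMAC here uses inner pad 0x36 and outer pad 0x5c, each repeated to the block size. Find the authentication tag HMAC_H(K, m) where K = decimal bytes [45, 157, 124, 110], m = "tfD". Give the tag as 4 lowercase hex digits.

ae5c

Key decimal bytes [45, 157, 124, 110] = 2d 9d 7c 6e is exactly B = 4 bytes: K' = 2d 9d 7c 6e.
K' ⊕ ipad = 1b ab 4a 58.  K' ⊕ opad = 71 c1 20 32.
Inner input = (K'⊕ipad) ∥ m = 1b ab 4a 58 ∥ 74 66 44.
Inner hash: even-index sum = 285 mod 256 = 29; odd-index sum = 361 mod 256 = 105 → 1d 69.
Outer input = (K'⊕opad) ∥ inner = 71 c1 20 32 ∥ 1d 69.
Outer hash (tag): even-index sum = 174 mod 256 = 174; odd-index sum = 348 mod 256 = 92 → ae 5c.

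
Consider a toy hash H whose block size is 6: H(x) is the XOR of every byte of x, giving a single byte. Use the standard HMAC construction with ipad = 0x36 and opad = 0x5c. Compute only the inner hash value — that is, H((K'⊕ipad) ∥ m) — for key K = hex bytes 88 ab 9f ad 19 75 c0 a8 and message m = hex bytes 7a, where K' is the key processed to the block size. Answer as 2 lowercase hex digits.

Key hex bytes 88 ab 9f ad 19 75 c0 a8 is 8 bytes > B = 6, so hash it first: H(key) = 15, then zero-pad to 6 bytes: K' = 15 00 00 00 00 00.
K' ⊕ ipad = 23 36 36 36 36 36.
Inner input = 23 36 36 36 36 36 ∥ 7a.
Inner hash: XOR 23⊕36⊕36⊕36⊕36⊕36⊕7a = 6f.

6f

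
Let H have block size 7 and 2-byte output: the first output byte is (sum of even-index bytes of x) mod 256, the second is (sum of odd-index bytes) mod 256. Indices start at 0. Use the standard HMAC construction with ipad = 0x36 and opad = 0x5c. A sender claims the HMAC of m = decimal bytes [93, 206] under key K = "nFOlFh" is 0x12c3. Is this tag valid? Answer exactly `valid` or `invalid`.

Key "nFOlFh" = 6e 46 4f 6c 46 68 is 6 bytes ≤ B = 7; zero-pad to 7 bytes: K' = 6e 46 4f 6c 46 68 00.
K' ⊕ ipad = 58 70 79 5a 70 5e 36; K' ⊕ opad = 32 1a 13 30 1a 34 5c.
Inner hash: even-index sum = 581 mod 256 = 69; odd-index sum = 389 mod 256 = 133 → 45 85.
Outer hash (recomputed tag): even-index sum = 320 mod 256 = 64; odd-index sum = 195 mod 256 = 195 → 40 c3.
Recomputed tag = 40c3; claimed = 12c3 → mismatch.

invalid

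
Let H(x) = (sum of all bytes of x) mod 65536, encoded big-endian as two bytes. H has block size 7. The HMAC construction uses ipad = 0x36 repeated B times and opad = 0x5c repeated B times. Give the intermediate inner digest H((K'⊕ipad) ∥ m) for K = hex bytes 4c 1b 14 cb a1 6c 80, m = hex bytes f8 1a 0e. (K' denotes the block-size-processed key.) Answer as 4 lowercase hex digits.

048d

Key hex bytes 4c 1b 14 cb a1 6c 80 is exactly B = 7 bytes: K' = 4c 1b 14 cb a1 6c 80.
K' ⊕ ipad = 7a 2d 22 fd 97 5a b6.
Inner input = 7a 2d 22 fd 97 5a b6 ∥ f8 1a 0e.
Inner hash: sum = 122+45+34+253+151+90+182+248+26+14 = 1165 → 04 8d.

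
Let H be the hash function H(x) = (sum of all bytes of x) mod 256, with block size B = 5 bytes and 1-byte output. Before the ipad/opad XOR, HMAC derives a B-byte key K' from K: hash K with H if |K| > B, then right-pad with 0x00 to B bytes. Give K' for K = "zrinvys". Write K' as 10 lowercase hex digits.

2500000000

|K| = 7 > B = 5, so first hash the key.
H(K): sum = 122+114+105+110+118+121+115 = 805; mod 256 = 37 → 25.
Zero-pad H(K) = 25 to 5 bytes: K' = 25 00 00 00 00.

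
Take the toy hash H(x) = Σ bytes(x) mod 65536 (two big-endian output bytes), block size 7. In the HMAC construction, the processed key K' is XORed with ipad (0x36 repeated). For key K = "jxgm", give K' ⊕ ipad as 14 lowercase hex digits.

Key "jxgm" = 6a 78 67 6d is 4 bytes ≤ B = 7; zero-pad to 7 bytes: K' = 6a 78 67 6d 00 00 00.
XOR each byte with 0x36: 6a⊕36=5c, 78⊕36=4e, 67⊕36=51, 6d⊕36=5b, 00⊕36=36, 00⊕36=36, 00⊕36=36.

5c4e515b363636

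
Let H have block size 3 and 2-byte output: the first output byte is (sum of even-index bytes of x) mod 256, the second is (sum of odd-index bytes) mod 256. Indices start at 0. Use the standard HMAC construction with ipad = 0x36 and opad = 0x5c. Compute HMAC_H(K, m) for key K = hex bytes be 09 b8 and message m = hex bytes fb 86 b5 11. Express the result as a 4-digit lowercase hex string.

b502

Key hex bytes be 09 b8 is exactly B = 3 bytes: K' = be 09 b8.
K' ⊕ ipad = 88 3f 8e.  K' ⊕ opad = e2 55 e4.
Inner input = (K'⊕ipad) ∥ m = 88 3f 8e ∥ fb 86 b5 11.
Inner hash: even-index sum = 429 mod 256 = 173; odd-index sum = 495 mod 256 = 239 → ad ef.
Outer input = (K'⊕opad) ∥ inner = e2 55 e4 ∥ ad ef.
Outer hash (tag): even-index sum = 693 mod 256 = 181; odd-index sum = 258 mod 256 = 2 → b5 02.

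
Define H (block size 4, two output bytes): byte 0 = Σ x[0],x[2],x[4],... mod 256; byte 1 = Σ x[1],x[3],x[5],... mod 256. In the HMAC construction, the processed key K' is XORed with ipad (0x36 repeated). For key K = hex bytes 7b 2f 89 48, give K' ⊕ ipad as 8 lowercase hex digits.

4d19bf7e

Key hex bytes 7b 2f 89 48 is exactly B = 4 bytes: K' = 7b 2f 89 48.
XOR each byte with 0x36: 7b⊕36=4d, 2f⊕36=19, 89⊕36=bf, 48⊕36=7e.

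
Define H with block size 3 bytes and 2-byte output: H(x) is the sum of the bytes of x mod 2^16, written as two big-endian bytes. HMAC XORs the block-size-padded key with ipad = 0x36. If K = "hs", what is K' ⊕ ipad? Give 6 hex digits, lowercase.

Key "hs" = 68 73 is 2 bytes ≤ B = 3; zero-pad to 3 bytes: K' = 68 73 00.
XOR each byte with 0x36: 68⊕36=5e, 73⊕36=45, 00⊕36=36.

5e4536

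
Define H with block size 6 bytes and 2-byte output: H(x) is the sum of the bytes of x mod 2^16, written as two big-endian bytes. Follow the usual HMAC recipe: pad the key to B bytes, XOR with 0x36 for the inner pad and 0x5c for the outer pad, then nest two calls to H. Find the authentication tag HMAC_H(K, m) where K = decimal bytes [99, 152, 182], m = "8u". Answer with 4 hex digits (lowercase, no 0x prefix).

Key decimal bytes [99, 152, 182] = 63 98 b6 is 3 bytes ≤ B = 6; zero-pad to 6 bytes: K' = 63 98 b6 00 00 00.
K' ⊕ ipad = 55 ae 80 36 36 36.  K' ⊕ opad = 3f c4 ea 5c 5c 5c.
Inner input = (K'⊕ipad) ∥ m = 55 ae 80 36 36 36 ∥ 38 75.
Inner hash: sum = 85+174+128+54+54+54+56+117 = 722 → 02 d2.
Outer input = (K'⊕opad) ∥ inner = 3f c4 ea 5c 5c 5c ∥ 02 d2.
Outer hash (tag): sum = 63+196+234+92+92+92+2+210 = 981 → 03 d5.

03d5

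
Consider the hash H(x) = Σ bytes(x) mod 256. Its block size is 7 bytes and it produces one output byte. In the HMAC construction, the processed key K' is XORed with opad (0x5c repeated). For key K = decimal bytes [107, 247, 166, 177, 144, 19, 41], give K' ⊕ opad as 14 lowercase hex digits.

37abfaedcc4f75

Key decimal bytes [107, 247, 166, 177, 144, 19, 41] = 6b f7 a6 b1 90 13 29 is exactly B = 7 bytes: K' = 6b f7 a6 b1 90 13 29.
XOR each byte with 0x5c: 6b⊕5c=37, f7⊕5c=ab, a6⊕5c=fa, b1⊕5c=ed, 90⊕5c=cc, 13⊕5c=4f, 29⊕5c=75.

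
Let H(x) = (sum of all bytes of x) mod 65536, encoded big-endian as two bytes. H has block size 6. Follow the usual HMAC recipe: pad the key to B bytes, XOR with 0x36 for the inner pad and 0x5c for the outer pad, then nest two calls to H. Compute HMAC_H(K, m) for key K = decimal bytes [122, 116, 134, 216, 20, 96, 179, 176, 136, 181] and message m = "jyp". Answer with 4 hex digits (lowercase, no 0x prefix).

Key decimal bytes [122, 116, 134, 216, 20, 96, 179, 176, 136, 181] = 7a 74 86 d8 14 60 b3 b0 88 b5 is 10 bytes > B = 6, so hash it first: H(key) = 05 60, then zero-pad to 6 bytes: K' = 05 60 00 00 00 00.
K' ⊕ ipad = 33 56 36 36 36 36.  K' ⊕ opad = 59 3c 5c 5c 5c 5c.
Inner input = (K'⊕ipad) ∥ m = 33 56 36 36 36 36 ∥ 6a 79 70.
Inner hash: sum = 51+86+54+54+54+54+106+121+112 = 692 → 02 b4.
Outer input = (K'⊕opad) ∥ inner = 59 3c 5c 5c 5c 5c ∥ 02 b4.
Outer hash (tag): sum = 89+60+92+92+92+92+2+180 = 699 → 02 bb.

02bb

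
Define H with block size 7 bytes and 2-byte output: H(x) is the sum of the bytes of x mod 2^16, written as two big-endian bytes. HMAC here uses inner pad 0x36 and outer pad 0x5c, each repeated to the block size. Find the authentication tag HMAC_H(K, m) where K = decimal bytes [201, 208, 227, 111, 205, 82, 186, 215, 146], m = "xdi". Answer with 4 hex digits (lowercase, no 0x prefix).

0337

Key decimal bytes [201, 208, 227, 111, 205, 82, 186, 215, 146] = c9 d0 e3 6f cd 52 ba d7 92 is 9 bytes > B = 7, so hash it first: H(key) = 06 2d, then zero-pad to 7 bytes: K' = 06 2d 00 00 00 00 00.
K' ⊕ ipad = 30 1b 36 36 36 36 36.  K' ⊕ opad = 5a 71 5c 5c 5c 5c 5c.
Inner input = (K'⊕ipad) ∥ m = 30 1b 36 36 36 36 36 ∥ 78 64 69.
Inner hash: sum = 48+27+54+54+54+54+54+120+100+105 = 670 → 02 9e.
Outer input = (K'⊕opad) ∥ inner = 5a 71 5c 5c 5c 5c 5c ∥ 02 9e.
Outer hash (tag): sum = 90+113+92+92+92+92+92+2+158 = 823 → 03 37.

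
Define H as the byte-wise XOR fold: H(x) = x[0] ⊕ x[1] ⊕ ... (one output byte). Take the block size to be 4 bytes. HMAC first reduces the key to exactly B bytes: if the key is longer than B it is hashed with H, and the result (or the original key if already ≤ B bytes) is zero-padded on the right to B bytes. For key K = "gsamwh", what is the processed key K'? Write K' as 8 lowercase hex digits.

|K| = 6 > B = 4, so first hash the key.
H(K): XOR 67⊕73⊕61⊕6d⊕77⊕68 = 07.
Zero-pad H(K) = 07 to 4 bytes: K' = 07 00 00 00.

07000000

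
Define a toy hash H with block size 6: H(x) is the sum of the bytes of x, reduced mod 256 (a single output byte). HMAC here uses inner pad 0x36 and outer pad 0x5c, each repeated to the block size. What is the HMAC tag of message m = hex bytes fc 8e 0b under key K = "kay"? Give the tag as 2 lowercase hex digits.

Key "kay" = 6b 61 79 is 3 bytes ≤ B = 6; zero-pad to 6 bytes: K' = 6b 61 79 00 00 00.
K' ⊕ ipad = 5d 57 4f 36 36 36.  K' ⊕ opad = 37 3d 25 5c 5c 5c.
Inner input = (K'⊕ipad) ∥ m = 5d 57 4f 36 36 36 ∥ fc 8e 0b.
Inner hash: sum = 93+87+79+54+54+54+252+142+11 = 826; mod 256 = 58 → 3a.
Outer input = (K'⊕opad) ∥ inner = 37 3d 25 5c 5c 5c ∥ 3a.
Outer hash (tag): sum = 55+61+37+92+92+92+58 = 487; mod 256 = 231 → e7.

e7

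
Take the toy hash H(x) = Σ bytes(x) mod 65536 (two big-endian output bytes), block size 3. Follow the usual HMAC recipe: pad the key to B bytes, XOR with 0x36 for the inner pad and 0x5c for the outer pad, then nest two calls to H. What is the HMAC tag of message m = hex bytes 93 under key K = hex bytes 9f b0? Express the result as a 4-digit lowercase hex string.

Key hex bytes 9f b0 is 2 bytes ≤ B = 3; zero-pad to 3 bytes: K' = 9f b0 00.
K' ⊕ ipad = a9 86 36.  K' ⊕ opad = c3 ec 5c.
Inner input = (K'⊕ipad) ∥ m = a9 86 36 ∥ 93.
Inner hash: sum = 169+134+54+147 = 504 → 01 f8.
Outer input = (K'⊕opad) ∥ inner = c3 ec 5c ∥ 01 f8.
Outer hash (tag): sum = 195+236+92+1+248 = 772 → 03 04.

0304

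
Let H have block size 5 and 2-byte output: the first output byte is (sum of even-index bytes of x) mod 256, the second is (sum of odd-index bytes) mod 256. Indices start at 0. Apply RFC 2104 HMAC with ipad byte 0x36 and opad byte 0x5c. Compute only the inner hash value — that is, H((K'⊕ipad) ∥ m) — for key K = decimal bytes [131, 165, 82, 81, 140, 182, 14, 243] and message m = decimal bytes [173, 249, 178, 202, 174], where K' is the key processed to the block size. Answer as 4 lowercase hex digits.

Key decimal bytes [131, 165, 82, 81, 140, 182, 14, 243] = 83 a5 52 51 8c b6 0e f3 is 8 bytes > B = 5, so hash it first: H(key) = 6f 9f, then zero-pad to 5 bytes: K' = 6f 9f 00 00 00.
K' ⊕ ipad = 59 a9 36 36 36.
Inner input = 59 a9 36 36 36 ∥ ad f9 b2 ca ae.
Inner hash: even-index sum = 648 mod 256 = 136; odd-index sum = 748 mod 256 = 236 → 88 ec.

88ec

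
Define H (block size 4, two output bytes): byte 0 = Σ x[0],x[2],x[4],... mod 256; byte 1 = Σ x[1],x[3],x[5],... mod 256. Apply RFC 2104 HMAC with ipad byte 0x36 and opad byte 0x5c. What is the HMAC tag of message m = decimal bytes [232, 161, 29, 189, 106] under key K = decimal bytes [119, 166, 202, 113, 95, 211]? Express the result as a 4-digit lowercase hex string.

Key decimal bytes [119, 166, 202, 113, 95, 211] = 77 a6 ca 71 5f d3 is 6 bytes > B = 4, so hash it first: H(key) = a0 ea, then zero-pad to 4 bytes: K' = a0 ea 00 00.
K' ⊕ ipad = 96 dc 36 36.  K' ⊕ opad = fc b6 5c 5c.
Inner input = (K'⊕ipad) ∥ m = 96 dc 36 36 ∥ e8 a1 1d bd 6a.
Inner hash: even-index sum = 571 mod 256 = 59; odd-index sum = 624 mod 256 = 112 → 3b 70.
Outer input = (K'⊕opad) ∥ inner = fc b6 5c 5c ∥ 3b 70.
Outer hash (tag): even-index sum = 403 mod 256 = 147; odd-index sum = 386 mod 256 = 130 → 93 82.

9382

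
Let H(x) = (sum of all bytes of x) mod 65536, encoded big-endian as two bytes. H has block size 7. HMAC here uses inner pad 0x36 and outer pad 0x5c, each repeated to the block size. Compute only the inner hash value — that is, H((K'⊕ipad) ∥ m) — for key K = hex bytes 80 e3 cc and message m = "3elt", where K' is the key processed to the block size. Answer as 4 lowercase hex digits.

Key hex bytes 80 e3 cc is 3 bytes ≤ B = 7; zero-pad to 7 bytes: K' = 80 e3 cc 00 00 00 00.
K' ⊕ ipad = b6 d5 fa 36 36 36 36.
Inner input = b6 d5 fa 36 36 36 36 ∥ 33 65 6c 74.
Inner hash: sum = 182+213+250+54+54+54+54+51+101+108+116 = 1237 → 04 d5.

04d5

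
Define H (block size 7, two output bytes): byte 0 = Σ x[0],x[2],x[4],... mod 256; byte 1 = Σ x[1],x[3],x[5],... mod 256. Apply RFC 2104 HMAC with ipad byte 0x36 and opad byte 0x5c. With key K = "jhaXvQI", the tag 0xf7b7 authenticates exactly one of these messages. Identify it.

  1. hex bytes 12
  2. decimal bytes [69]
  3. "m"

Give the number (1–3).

Key "jhaXvQI" = 6a 68 61 58 76 51 49 is exactly B = 7 bytes: K' = 6a 68 61 58 76 51 49.
K' ⊕ ipad = 5c 5e 57 6e 40 67 7f; K' ⊕ opad = 36 34 3d 04 2a 0d 15.
m1: inner = H(5c 5e 57 6e 40 67 7f 12) = 72 45; tag = H(36 34 3d 04 2a 0d 15 72 45) = f7b7 ← matches
m2: inner = H(5c 5e 57 6e 40 67 7f 45) = 72 78; tag = H(36 34 3d 04 2a 0d 15 72 78) = 2ab7
m3: inner = H(5c 5e 57 6e 40 67 7f 6d) = 72 a0; tag = H(36 34 3d 04 2a 0d 15 72 a0) = 52b7

1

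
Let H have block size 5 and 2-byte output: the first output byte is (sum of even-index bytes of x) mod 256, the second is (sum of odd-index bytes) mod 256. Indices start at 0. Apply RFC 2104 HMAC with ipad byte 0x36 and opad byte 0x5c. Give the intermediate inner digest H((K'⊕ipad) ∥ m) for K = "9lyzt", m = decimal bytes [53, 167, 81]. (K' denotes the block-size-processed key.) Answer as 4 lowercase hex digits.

Key "9lyzt" = 39 6c 79 7a 74 is exactly B = 5 bytes: K' = 39 6c 79 7a 74.
K' ⊕ ipad = 0f 5a 4f 4c 42.
Inner input = 0f 5a 4f 4c 42 ∥ 35 a7 51.
Inner hash: even-index sum = 327 mod 256 = 71; odd-index sum = 300 mod 256 = 44 → 47 2c.

472c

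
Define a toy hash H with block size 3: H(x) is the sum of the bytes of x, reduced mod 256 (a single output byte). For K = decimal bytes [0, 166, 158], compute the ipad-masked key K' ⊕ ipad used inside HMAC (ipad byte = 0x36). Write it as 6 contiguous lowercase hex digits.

3690a8

Key decimal bytes [0, 166, 158] = 00 a6 9e is exactly B = 3 bytes: K' = 00 a6 9e.
XOR each byte with 0x36: 00⊕36=36, a6⊕36=90, 9e⊕36=a8.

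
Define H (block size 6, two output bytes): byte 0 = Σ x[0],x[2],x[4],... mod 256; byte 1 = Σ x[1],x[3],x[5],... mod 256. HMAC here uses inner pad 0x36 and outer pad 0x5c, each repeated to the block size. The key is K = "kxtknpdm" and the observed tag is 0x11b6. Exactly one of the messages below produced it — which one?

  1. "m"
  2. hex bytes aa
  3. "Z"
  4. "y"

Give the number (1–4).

Key "kxtknpdm" = 6b 78 74 6b 6e 70 64 6d is 8 bytes > B = 6, so hash it first: H(key) = b1 c0, then zero-pad to 6 bytes: K' = b1 c0 00 00 00 00.
K' ⊕ ipad = 87 f6 36 36 36 36; K' ⊕ opad = ed 9c 5c 5c 5c 5c.
m1: inner = H(87 f6 36 36 36 36 6d) = 60 62; tag = H(ed 9c 5c 5c 5c 5c 60 62) = 05b6
m2: inner = H(87 f6 36 36 36 36 aa) = 9d 62; tag = H(ed 9c 5c 5c 5c 5c 9d 62) = 42b6
m3: inner = H(87 f6 36 36 36 36 5a) = 4d 62; tag = H(ed 9c 5c 5c 5c 5c 4d 62) = f2b6
m4: inner = H(87 f6 36 36 36 36 79) = 6c 62; tag = H(ed 9c 5c 5c 5c 5c 6c 62) = 11b6 ← matches

4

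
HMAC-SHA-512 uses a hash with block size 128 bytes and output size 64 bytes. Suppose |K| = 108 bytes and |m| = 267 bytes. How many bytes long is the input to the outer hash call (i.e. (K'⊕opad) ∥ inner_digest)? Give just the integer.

Key is 108 ≤ 128 bytes, zero-padded: |K'| = 128.
Outer input = (K'⊕opad) ∥ H(inner) → 128 + 64 = 192 bytes.

192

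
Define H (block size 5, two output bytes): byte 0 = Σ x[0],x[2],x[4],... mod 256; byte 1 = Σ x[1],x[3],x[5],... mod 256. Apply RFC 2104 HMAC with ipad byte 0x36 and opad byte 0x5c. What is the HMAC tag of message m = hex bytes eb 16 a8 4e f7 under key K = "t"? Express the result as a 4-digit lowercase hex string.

Key "t" = 74 is 1 byte ≤ B = 5; zero-pad to 5 bytes: K' = 74 00 00 00 00.
K' ⊕ ipad = 42 36 36 36 36.  K' ⊕ opad = 28 5c 5c 5c 5c.
Inner input = (K'⊕ipad) ∥ m = 42 36 36 36 36 ∥ eb 16 a8 4e f7.
Inner hash: even-index sum = 274 mod 256 = 18; odd-index sum = 758 mod 256 = 246 → 12 f6.
Outer input = (K'⊕opad) ∥ inner = 28 5c 5c 5c 5c ∥ 12 f6.
Outer hash (tag): even-index sum = 470 mod 256 = 214; odd-index sum = 202 mod 256 = 202 → d6 ca.

d6ca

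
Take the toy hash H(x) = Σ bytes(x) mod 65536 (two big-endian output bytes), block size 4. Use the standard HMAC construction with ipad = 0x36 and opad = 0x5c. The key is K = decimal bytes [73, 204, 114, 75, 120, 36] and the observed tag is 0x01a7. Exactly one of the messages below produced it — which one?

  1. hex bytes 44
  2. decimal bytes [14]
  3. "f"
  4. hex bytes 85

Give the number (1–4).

3

Key decimal bytes [73, 204, 114, 75, 120, 36] = 49 cc 72 4b 78 24 is 6 bytes > B = 4, so hash it first: H(key) = 02 6e, then zero-pad to 4 bytes: K' = 02 6e 00 00.
K' ⊕ ipad = 34 58 36 36; K' ⊕ opad = 5e 32 5c 5c.
m1: inner = H(34 58 36 36 44) = 01 3c; tag = H(5e 32 5c 5c 01 3c) = 0185
m2: inner = H(34 58 36 36 0e) = 01 06; tag = H(5e 32 5c 5c 01 06) = 014f
m3: inner = H(34 58 36 36 66) = 01 5e; tag = H(5e 32 5c 5c 01 5e) = 01a7 ← matches
m4: inner = H(34 58 36 36 85) = 01 7d; tag = H(5e 32 5c 5c 01 7d) = 01c6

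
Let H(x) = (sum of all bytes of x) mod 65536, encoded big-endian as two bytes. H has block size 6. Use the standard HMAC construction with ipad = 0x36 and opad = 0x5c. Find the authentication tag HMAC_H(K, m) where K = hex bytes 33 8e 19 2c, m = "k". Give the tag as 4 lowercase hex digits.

038c

Key hex bytes 33 8e 19 2c is 4 bytes ≤ B = 6; zero-pad to 6 bytes: K' = 33 8e 19 2c 00 00.
K' ⊕ ipad = 05 b8 2f 1a 36 36.  K' ⊕ opad = 6f d2 45 70 5c 5c.
Inner input = (K'⊕ipad) ∥ m = 05 b8 2f 1a 36 36 ∥ 6b.
Inner hash: sum = 5+184+47+26+54+54+107 = 477 → 01 dd.
Outer input = (K'⊕opad) ∥ inner = 6f d2 45 70 5c 5c ∥ 01 dd.
Outer hash (tag): sum = 111+210+69+112+92+92+1+221 = 908 → 03 8c.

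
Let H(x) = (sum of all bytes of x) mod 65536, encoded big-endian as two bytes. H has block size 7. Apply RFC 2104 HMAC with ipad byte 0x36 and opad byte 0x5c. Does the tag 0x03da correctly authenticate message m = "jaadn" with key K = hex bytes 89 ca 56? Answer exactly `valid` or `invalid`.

valid

Key hex bytes 89 ca 56 is 3 bytes ≤ B = 7; zero-pad to 7 bytes: K' = 89 ca 56 00 00 00 00.
K' ⊕ ipad = bf fc 60 36 36 36 36; K' ⊕ opad = d5 96 0a 5c 5c 5c 5c.
Inner hash: sum = 191+252+96+54+54+54+54+106+97+97+100+110 = 1265 → 04 f1.
Outer hash (recomputed tag): sum = 213+150+10+92+92+92+92+4+241 = 986 → 03 da.
Recomputed tag = 03da; claimed = 03da → match.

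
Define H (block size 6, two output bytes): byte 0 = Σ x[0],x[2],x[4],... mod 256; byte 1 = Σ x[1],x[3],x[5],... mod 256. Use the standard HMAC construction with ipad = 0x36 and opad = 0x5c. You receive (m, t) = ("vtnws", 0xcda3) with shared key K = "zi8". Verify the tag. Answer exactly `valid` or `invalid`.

valid

Key "zi8" = 7a 69 38 is 3 bytes ≤ B = 6; zero-pad to 6 bytes: K' = 7a 69 38 00 00 00.
K' ⊕ ipad = 4c 5f 0e 36 36 36; K' ⊕ opad = 26 35 64 5c 5c 5c.
Inner hash: even-index sum = 487 mod 256 = 231; odd-index sum = 438 mod 256 = 182 → e7 b6.
Outer hash (recomputed tag): even-index sum = 461 mod 256 = 205; odd-index sum = 419 mod 256 = 163 → cd a3.
Recomputed tag = cda3; claimed = cda3 → match.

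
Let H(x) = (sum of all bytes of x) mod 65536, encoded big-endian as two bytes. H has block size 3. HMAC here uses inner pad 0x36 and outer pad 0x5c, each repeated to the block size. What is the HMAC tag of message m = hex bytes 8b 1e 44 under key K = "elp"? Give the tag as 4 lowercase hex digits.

Key "elp" = 65 6c 70 is exactly B = 3 bytes: K' = 65 6c 70.
K' ⊕ ipad = 53 5a 46.  K' ⊕ opad = 39 30 2c.
Inner input = (K'⊕ipad) ∥ m = 53 5a 46 ∥ 8b 1e 44.
Inner hash: sum = 83+90+70+139+30+68 = 480 → 01 e0.
Outer input = (K'⊕opad) ∥ inner = 39 30 2c ∥ 01 e0.
Outer hash (tag): sum = 57+48+44+1+224 = 374 → 01 76.

0176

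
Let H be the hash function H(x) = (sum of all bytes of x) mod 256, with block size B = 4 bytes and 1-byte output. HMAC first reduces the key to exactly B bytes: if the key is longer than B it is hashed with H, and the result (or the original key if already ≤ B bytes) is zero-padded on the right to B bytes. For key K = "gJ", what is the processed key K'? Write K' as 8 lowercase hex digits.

Key "gJ" = 67 4a is 2 bytes ≤ B = 4; zero-pad to 4 bytes: K' = 67 4a 00 00.

674a0000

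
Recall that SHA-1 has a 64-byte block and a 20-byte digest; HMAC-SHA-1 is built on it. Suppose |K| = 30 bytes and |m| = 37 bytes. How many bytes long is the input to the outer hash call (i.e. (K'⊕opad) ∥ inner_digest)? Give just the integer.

84

Key is 30 ≤ 64 bytes, zero-padded: |K'| = 64.
Outer input = (K'⊕opad) ∥ H(inner) → 64 + 20 = 84 bytes.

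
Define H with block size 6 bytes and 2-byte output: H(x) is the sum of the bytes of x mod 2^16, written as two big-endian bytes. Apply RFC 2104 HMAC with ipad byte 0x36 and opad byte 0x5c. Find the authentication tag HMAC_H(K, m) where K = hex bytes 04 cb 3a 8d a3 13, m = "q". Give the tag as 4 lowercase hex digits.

Key hex bytes 04 cb 3a 8d a3 13 is exactly B = 6 bytes: K' = 04 cb 3a 8d a3 13.
K' ⊕ ipad = 32 fd 0c bb 95 25.  K' ⊕ opad = 58 97 66 d1 ff 4f.
Inner input = (K'⊕ipad) ∥ m = 32 fd 0c bb 95 25 ∥ 71.
Inner hash: sum = 50+253+12+187+149+37+113 = 801 → 03 21.
Outer input = (K'⊕opad) ∥ inner = 58 97 66 d1 ff 4f ∥ 03 21.
Outer hash (tag): sum = 88+151+102+209+255+79+3+33 = 920 → 03 98.

0398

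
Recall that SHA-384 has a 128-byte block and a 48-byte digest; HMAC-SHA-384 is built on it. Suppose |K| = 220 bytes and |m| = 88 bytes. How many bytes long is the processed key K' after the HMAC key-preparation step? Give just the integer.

Key is 220 > 128 bytes, so it is hashed to 48 bytes then zero-padded to 128: |K'| = 128.

128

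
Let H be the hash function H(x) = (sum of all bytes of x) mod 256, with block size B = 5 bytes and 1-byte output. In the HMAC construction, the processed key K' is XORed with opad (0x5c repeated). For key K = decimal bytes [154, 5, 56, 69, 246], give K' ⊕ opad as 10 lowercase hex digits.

c6596419aa

Key decimal bytes [154, 5, 56, 69, 246] = 9a 05 38 45 f6 is exactly B = 5 bytes: K' = 9a 05 38 45 f6.
XOR each byte with 0x5c: 9a⊕5c=c6, 05⊕5c=59, 38⊕5c=64, 45⊕5c=19, f6⊕5c=aa.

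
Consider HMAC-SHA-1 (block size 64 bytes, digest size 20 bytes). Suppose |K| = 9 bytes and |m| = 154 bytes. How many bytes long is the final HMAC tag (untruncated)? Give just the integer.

20

The tag is one SHA-1 digest: 20 bytes.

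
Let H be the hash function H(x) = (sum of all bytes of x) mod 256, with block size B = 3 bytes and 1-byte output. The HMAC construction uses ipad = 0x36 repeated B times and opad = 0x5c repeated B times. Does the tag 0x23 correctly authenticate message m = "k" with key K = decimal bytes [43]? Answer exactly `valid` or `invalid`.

Key decimal bytes [43] = 2b is 1 byte ≤ B = 3; zero-pad to 3 bytes: K' = 2b 00 00.
K' ⊕ ipad = 1d 36 36; K' ⊕ opad = 77 5c 5c.
Inner hash: sum = 29+54+54+107 = 244 → f4.
Outer hash (recomputed tag): sum = 119+92+92+244 = 547; mod 256 = 35 → 23.
Recomputed tag = 23; claimed = 23 → match.

valid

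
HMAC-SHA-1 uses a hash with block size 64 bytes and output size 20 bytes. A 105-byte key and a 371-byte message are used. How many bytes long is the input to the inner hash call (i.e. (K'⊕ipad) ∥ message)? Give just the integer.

435

Key is 105 > 64 bytes, so it is hashed to 20 bytes then zero-padded to 64: |K'| = 64.
Inner input = (K'⊕ipad) ∥ m → 64 + 371 = 435 bytes.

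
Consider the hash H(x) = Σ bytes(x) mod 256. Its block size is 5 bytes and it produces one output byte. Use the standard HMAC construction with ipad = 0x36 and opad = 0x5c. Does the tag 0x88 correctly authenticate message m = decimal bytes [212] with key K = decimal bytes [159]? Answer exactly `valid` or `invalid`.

Key decimal bytes [159] = 9f is 1 byte ≤ B = 5; zero-pad to 5 bytes: K' = 9f 00 00 00 00.
K' ⊕ ipad = a9 36 36 36 36; K' ⊕ opad = c3 5c 5c 5c 5c.
Inner hash: sum = 169+54+54+54+54+212 = 597; mod 256 = 85 → 55.
Outer hash (recomputed tag): sum = 195+92+92+92+92+85 = 648; mod 256 = 136 → 88.
Recomputed tag = 88; claimed = 88 → match.

valid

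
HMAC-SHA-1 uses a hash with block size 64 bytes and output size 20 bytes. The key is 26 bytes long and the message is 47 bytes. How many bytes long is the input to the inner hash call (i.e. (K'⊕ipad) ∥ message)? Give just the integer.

Key is 26 ≤ 64 bytes, zero-padded: |K'| = 64.
Inner input = (K'⊕ipad) ∥ m → 64 + 47 = 111 bytes.

111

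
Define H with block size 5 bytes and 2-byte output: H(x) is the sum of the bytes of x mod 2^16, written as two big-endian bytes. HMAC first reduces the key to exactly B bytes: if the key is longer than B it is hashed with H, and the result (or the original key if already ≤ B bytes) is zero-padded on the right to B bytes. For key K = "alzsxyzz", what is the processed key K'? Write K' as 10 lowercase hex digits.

|K| = 8 > B = 5, so first hash the key.
H(K): sum = 97+108+122+115+120+121+122+122 = 927 → 03 9f.
Zero-pad H(K) = 03 9f to 5 bytes: K' = 03 9f 00 00 00.

039f000000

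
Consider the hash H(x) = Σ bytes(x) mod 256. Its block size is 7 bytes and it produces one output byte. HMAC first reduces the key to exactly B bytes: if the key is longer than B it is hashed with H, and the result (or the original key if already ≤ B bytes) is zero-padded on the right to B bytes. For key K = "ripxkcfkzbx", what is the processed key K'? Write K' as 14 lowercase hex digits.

|K| = 11 > B = 7, so first hash the key.
H(K): sum = 114+105+112+120+107+99+102+107+122+98+120 = 1206; mod 256 = 182 → b6.
Zero-pad H(K) = b6 to 7 bytes: K' = b6 00 00 00 00 00 00.

b6000000000000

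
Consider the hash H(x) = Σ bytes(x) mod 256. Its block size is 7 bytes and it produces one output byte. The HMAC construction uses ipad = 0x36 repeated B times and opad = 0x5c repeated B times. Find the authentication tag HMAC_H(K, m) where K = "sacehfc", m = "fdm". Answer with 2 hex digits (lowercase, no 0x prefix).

0f

Key "sacehfc" = 73 61 63 65 68 66 63 is exactly B = 7 bytes: K' = 73 61 63 65 68 66 63.
K' ⊕ ipad = 45 57 55 53 5e 50 55.  K' ⊕ opad = 2f 3d 3f 39 34 3a 3f.
Inner input = (K'⊕ipad) ∥ m = 45 57 55 53 5e 50 55 ∥ 66 64 6d.
Inner hash: sum = 69+87+85+83+94+80+85+102+100+109 = 894; mod 256 = 126 → 7e.
Outer input = (K'⊕opad) ∥ inner = 2f 3d 3f 39 34 3a 3f ∥ 7e.
Outer hash (tag): sum = 47+61+63+57+52+58+63+126 = 527; mod 256 = 15 → 0f.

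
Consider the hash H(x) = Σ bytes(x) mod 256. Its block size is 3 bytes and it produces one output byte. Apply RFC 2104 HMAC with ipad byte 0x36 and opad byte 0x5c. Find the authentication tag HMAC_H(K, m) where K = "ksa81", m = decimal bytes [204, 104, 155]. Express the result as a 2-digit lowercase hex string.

Key "ksa81" = 6b 73 61 38 31 is 5 bytes > B = 3, so hash it first: H(key) = a8, then zero-pad to 3 bytes: K' = a8 00 00.
K' ⊕ ipad = 9e 36 36.  K' ⊕ opad = f4 5c 5c.
Inner input = (K'⊕ipad) ∥ m = 9e 36 36 ∥ cc 68 9b.
Inner hash: sum = 158+54+54+204+104+155 = 729; mod 256 = 217 → d9.
Outer input = (K'⊕opad) ∥ inner = f4 5c 5c ∥ d9.
Outer hash (tag): sum = 244+92+92+217 = 645; mod 256 = 133 → 85.

85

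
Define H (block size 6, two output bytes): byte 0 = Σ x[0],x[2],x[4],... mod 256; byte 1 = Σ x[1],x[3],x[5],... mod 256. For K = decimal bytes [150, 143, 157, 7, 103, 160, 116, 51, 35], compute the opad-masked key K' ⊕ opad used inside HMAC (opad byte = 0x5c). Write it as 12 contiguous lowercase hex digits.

Key decimal bytes [150, 143, 157, 7, 103, 160, 116, 51, 35] = 96 8f 9d 07 67 a0 74 33 23 is 9 bytes > B = 6, so hash it first: H(key) = 31 69, then zero-pad to 6 bytes: K' = 31 69 00 00 00 00.
XOR each byte with 0x5c: 31⊕5c=6d, 69⊕5c=35, 00⊕5c=5c, 00⊕5c=5c, 00⊕5c=5c, 00⊕5c=5c.

6d355c5c5c5c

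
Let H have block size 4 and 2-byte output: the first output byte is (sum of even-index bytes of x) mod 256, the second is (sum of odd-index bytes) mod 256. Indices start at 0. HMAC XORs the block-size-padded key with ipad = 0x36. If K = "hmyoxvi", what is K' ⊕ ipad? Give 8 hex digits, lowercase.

f4643636

Key "hmyoxvi" = 68 6d 79 6f 78 76 69 is 7 bytes > B = 4, so hash it first: H(key) = c2 52, then zero-pad to 4 bytes: K' = c2 52 00 00.
XOR each byte with 0x36: c2⊕36=f4, 52⊕36=64, 00⊕36=36, 00⊕36=36.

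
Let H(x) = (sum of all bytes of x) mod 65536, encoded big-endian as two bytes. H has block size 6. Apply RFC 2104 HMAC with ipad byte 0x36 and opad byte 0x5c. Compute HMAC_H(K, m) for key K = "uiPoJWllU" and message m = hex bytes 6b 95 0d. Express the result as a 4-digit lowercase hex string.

027f

Key "uiPoJWllU" = 75 69 50 6f 4a 57 6c 6c 55 is 9 bytes > B = 6, so hash it first: H(key) = 03 6b, then zero-pad to 6 bytes: K' = 03 6b 00 00 00 00.
K' ⊕ ipad = 35 5d 36 36 36 36.  K' ⊕ opad = 5f 37 5c 5c 5c 5c.
Inner input = (K'⊕ipad) ∥ m = 35 5d 36 36 36 36 ∥ 6b 95 0d.
Inner hash: sum = 53+93+54+54+54+54+107+149+13 = 631 → 02 77.
Outer input = (K'⊕opad) ∥ inner = 5f 37 5c 5c 5c 5c ∥ 02 77.
Outer hash (tag): sum = 95+55+92+92+92+92+2+119 = 639 → 02 7f.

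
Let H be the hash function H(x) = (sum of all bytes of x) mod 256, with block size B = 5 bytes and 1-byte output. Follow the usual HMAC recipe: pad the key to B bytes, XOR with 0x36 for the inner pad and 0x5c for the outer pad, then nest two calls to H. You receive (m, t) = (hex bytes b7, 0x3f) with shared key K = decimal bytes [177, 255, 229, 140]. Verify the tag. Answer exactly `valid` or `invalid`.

Key decimal bytes [177, 255, 229, 140] = b1 ff e5 8c is 4 bytes ≤ B = 5; zero-pad to 5 bytes: K' = b1 ff e5 8c 00.
K' ⊕ ipad = 87 c9 d3 ba 36; K' ⊕ opad = ed a3 b9 d0 5c.
Inner hash: sum = 135+201+211+186+54+183 = 970; mod 256 = 202 → ca.
Outer hash (recomputed tag): sum = 237+163+185+208+92+202 = 1087; mod 256 = 63 → 3f.
Recomputed tag = 3f; claimed = 3f → match.

valid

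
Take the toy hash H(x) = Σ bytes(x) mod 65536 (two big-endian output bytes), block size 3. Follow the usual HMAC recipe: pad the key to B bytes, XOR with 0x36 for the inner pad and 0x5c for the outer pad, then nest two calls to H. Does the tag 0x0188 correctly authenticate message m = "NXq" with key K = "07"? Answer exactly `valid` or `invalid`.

valid

Key "07" = 30 37 is 2 bytes ≤ B = 3; zero-pad to 3 bytes: K' = 30 37 00.
K' ⊕ ipad = 06 01 36; K' ⊕ opad = 6c 6b 5c.
Inner hash: sum = 6+1+54+78+88+113 = 340 → 01 54.
Outer hash (recomputed tag): sum = 108+107+92+1+84 = 392 → 01 88.
Recomputed tag = 0188; claimed = 0188 → match.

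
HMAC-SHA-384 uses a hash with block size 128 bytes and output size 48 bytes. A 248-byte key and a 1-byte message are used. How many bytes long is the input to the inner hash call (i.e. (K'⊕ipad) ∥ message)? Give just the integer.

129

Key is 248 > 128 bytes, so it is hashed to 48 bytes then zero-padded to 128: |K'| = 128.
Inner input = (K'⊕ipad) ∥ m → 128 + 1 = 129 bytes.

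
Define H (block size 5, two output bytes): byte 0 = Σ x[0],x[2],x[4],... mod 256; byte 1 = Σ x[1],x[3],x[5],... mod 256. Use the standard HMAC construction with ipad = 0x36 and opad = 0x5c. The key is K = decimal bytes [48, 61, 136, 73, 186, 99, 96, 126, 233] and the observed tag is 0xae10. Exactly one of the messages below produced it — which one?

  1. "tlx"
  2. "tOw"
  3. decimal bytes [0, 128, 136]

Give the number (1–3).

3

Key decimal bytes [48, 61, 136, 73, 186, 99, 96, 126, 233] = 30 3d 88 49 ba 63 60 7e e9 is 9 bytes > B = 5, so hash it first: H(key) = bb 67, then zero-pad to 5 bytes: K' = bb 67 00 00 00.
K' ⊕ ipad = 8d 51 36 36 36; K' ⊕ opad = e7 3b 5c 5c 5c.
m1: inner = H(8d 51 36 36 36 74 6c 78) = 65 73; tag = H(e7 3b 5c 5c 5c 65 73) = 12fc
m2: inner = H(8d 51 36 36 36 74 4f 77) = 48 72; tag = H(e7 3b 5c 5c 5c 48 72) = 11df
m3: inner = H(8d 51 36 36 36 00 80 88) = 79 0f; tag = H(e7 3b 5c 5c 5c 79 0f) = ae10 ← matches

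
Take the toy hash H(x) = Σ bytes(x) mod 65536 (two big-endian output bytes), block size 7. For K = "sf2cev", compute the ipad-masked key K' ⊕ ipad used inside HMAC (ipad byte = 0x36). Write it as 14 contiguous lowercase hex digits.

Key "sf2cev" = 73 66 32 63 65 76 is 6 bytes ≤ B = 7; zero-pad to 7 bytes: K' = 73 66 32 63 65 76 00.
XOR each byte with 0x36: 73⊕36=45, 66⊕36=50, 32⊕36=04, 63⊕36=55, 65⊕36=53, 76⊕36=40, 00⊕36=36.

45500455534036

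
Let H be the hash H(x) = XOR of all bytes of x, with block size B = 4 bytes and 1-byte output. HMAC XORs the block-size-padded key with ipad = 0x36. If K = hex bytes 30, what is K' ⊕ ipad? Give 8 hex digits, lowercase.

Key hex bytes 30 is 1 byte ≤ B = 4; zero-pad to 4 bytes: K' = 30 00 00 00.
XOR each byte with 0x36: 30⊕36=06, 00⊕36=36, 00⊕36=36, 00⊕36=36.

06363636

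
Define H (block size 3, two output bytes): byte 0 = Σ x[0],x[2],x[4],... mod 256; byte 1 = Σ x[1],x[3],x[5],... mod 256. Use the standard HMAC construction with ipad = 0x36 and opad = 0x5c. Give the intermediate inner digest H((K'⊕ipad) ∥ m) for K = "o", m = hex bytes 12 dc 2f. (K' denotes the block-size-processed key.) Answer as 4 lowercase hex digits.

Key "o" = 6f is 1 byte ≤ B = 3; zero-pad to 3 bytes: K' = 6f 00 00.
K' ⊕ ipad = 59 36 36.
Inner input = 59 36 36 ∥ 12 dc 2f.
Inner hash: even-index sum = 363 mod 256 = 107; odd-index sum = 119 mod 256 = 119 → 6b 77.

6b77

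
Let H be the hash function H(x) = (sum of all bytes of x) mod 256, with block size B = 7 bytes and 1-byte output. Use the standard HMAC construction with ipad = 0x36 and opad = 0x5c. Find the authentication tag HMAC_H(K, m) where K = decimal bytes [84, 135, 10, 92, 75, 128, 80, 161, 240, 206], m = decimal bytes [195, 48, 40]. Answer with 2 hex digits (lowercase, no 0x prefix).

Key decimal bytes [84, 135, 10, 92, 75, 128, 80, 161, 240, 206] = 54 87 0a 5c 4b 80 50 a1 f0 ce is 10 bytes > B = 7, so hash it first: H(key) = bb, then zero-pad to 7 bytes: K' = bb 00 00 00 00 00 00.
K' ⊕ ipad = 8d 36 36 36 36 36 36.  K' ⊕ opad = e7 5c 5c 5c 5c 5c 5c.
Inner input = (K'⊕ipad) ∥ m = 8d 36 36 36 36 36 36 ∥ c3 30 28.
Inner hash: sum = 141+54+54+54+54+54+54+195+48+40 = 748; mod 256 = 236 → ec.
Outer input = (K'⊕opad) ∥ inner = e7 5c 5c 5c 5c 5c 5c ∥ ec.
Outer hash (tag): sum = 231+92+92+92+92+92+92+236 = 1019; mod 256 = 251 → fb.

fb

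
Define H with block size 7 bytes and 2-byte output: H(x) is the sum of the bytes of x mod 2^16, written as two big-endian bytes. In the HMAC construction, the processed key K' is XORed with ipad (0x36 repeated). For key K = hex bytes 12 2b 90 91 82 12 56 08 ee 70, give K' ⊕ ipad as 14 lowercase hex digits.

35983636363636

Key hex bytes 12 2b 90 91 82 12 56 08 ee 70 is 10 bytes > B = 7, so hash it first: H(key) = 03 ae, then zero-pad to 7 bytes: K' = 03 ae 00 00 00 00 00.
XOR each byte with 0x36: 03⊕36=35, ae⊕36=98, 00⊕36=36, 00⊕36=36, 00⊕36=36, 00⊕36=36, 00⊕36=36.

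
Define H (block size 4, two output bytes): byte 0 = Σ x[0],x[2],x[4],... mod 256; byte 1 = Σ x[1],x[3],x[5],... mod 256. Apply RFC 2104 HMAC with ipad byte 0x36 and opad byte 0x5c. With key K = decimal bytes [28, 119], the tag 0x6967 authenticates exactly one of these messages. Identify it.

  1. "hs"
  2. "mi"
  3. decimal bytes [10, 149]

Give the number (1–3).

2

Key decimal bytes [28, 119] = 1c 77 is 2 bytes ≤ B = 4; zero-pad to 4 bytes: K' = 1c 77 00 00.
K' ⊕ ipad = 2a 41 36 36; K' ⊕ opad = 40 2b 5c 5c.
m1: inner = H(2a 41 36 36 68 73) = c8 ea; tag = H(40 2b 5c 5c c8 ea) = 6471
m2: inner = H(2a 41 36 36 6d 69) = cd e0; tag = H(40 2b 5c 5c cd e0) = 6967 ← matches
m3: inner = H(2a 41 36 36 0a 95) = 6a 0c; tag = H(40 2b 5c 5c 6a 0c) = 0693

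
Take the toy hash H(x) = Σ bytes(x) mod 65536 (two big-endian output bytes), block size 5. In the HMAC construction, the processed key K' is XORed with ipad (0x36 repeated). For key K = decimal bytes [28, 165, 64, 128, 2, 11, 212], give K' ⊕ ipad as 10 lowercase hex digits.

Key decimal bytes [28, 165, 64, 128, 2, 11, 212] = 1c a5 40 80 02 0b d4 is 7 bytes > B = 5, so hash it first: H(key) = 02 62, then zero-pad to 5 bytes: K' = 02 62 00 00 00.
XOR each byte with 0x36: 02⊕36=34, 62⊕36=54, 00⊕36=36, 00⊕36=36, 00⊕36=36.

3454363636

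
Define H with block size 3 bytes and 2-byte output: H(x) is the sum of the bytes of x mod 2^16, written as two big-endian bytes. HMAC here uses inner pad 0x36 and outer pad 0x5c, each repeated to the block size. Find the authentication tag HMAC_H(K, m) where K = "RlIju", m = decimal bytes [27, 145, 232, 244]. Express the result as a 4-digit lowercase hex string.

Key "RlIju" = 52 6c 49 6a 75 is 5 bytes > B = 3, so hash it first: H(key) = 01 e6, then zero-pad to 3 bytes: K' = 01 e6 00.
K' ⊕ ipad = 37 d0 36.  K' ⊕ opad = 5d ba 5c.
Inner input = (K'⊕ipad) ∥ m = 37 d0 36 ∥ 1b 91 e8 f4.
Inner hash: sum = 55+208+54+27+145+232+244 = 965 → 03 c5.
Outer input = (K'⊕opad) ∥ inner = 5d ba 5c ∥ 03 c5.
Outer hash (tag): sum = 93+186+92+3+197 = 571 → 02 3b.

023b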